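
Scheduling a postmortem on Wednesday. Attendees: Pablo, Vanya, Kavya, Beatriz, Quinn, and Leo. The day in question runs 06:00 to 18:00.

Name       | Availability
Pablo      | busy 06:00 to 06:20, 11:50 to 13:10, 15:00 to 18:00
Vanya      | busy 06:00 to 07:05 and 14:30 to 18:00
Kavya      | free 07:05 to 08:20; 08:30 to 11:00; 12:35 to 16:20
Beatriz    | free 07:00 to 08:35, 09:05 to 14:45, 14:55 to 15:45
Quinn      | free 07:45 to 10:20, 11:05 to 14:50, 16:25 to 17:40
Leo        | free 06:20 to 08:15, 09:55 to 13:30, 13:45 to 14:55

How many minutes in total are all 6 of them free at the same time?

120

Pablo free: 06:20-11:50, 13:10-15:00 (invert busy blocks within the working day).
Vanya free: 07:05-14:30 (invert busy blocks within the working day).
Kavya free: 07:05-08:20, 08:30-11:00, 12:35-16:20.
Beatriz free: 07:00-08:35, 09:05-14:45, 14:55-15:45.
Quinn free: 07:45-10:20, 11:05-14:50, 16:25-17:40.
Leo free: 06:20-08:15, 09:55-13:30, 13:45-14:55.
Pablo ∩ Vanya: 07:05-11:50, 13:10-14:30.
Pablo ∩ Vanya ∩ Kavya: 07:05-08:20, 08:30-11:00, 13:10-14:30.
Pablo ∩ Vanya ∩ Kavya ∩ Beatriz: 07:05-08:20, 08:30-08:35, 09:05-11:00, 13:10-14:30.
Pablo ∩ Vanya ∩ Kavya ∩ Beatriz ∩ Quinn: 07:45-08:20, 08:30-08:35, 09:05-10:20, 13:10-14:30.
Pablo ∩ Vanya ∩ Kavya ∩ Beatriz ∩ Quinn ∩ Leo: 07:45-08:15, 09:55-10:20, 13:10-13:30, 13:45-14:30.
Those are the intersection windows.
Summing the common windows: 30 + 25 + 20 + 45 = 120 minutes.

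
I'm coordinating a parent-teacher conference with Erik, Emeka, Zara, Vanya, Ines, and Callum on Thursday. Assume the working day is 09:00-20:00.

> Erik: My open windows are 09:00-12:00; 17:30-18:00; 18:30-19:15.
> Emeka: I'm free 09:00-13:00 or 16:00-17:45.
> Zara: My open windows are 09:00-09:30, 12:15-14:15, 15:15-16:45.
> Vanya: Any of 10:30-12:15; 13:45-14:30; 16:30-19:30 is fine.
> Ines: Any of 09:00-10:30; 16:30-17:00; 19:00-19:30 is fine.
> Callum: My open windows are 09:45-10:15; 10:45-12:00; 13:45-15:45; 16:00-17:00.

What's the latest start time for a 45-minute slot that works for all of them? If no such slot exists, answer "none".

none

Erik ∩ Emeka: 09:00-12:00, 17:30-17:45.
Erik ∩ Emeka ∩ Zara: 09:00-09:30.
Erik ∩ Emeka ∩ Zara ∩ Vanya: ∅.
Erik ∩ Emeka ∩ Zara ∩ Vanya ∩ Ines: ∅.
Erik ∩ Emeka ∩ Zara ∩ Vanya ∩ Ines ∩ Callum: ∅.
There is no time when everyone is free.
No common window is at least 45 minutes long.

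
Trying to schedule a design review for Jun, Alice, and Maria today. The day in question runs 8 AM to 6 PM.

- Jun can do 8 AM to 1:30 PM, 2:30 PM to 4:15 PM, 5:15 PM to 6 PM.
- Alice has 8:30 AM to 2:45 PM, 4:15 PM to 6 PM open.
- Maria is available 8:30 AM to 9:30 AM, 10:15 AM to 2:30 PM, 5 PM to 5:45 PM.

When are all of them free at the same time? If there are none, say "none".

08:30-09:30, 10:15-13:30, 17:15-17:45

Jun ∩ Alice: 08:30-13:30, 14:30-14:45, 17:15-18:00.
Jun ∩ Alice ∩ Maria: 08:30-09:30, 10:15-13:30, 17:15-17:45.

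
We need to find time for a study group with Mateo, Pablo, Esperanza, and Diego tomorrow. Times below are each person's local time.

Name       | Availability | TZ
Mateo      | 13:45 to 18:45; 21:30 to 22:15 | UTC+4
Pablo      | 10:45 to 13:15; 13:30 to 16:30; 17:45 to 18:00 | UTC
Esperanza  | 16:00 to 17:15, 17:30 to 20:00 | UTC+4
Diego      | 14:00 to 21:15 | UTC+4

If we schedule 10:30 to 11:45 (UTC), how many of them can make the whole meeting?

Mateo in UTC: 09:45-14:45, 17:30-18:15 (subtract 4h to convert from UTC+4).
Pablo in UTC: 10:45-13:15, 13:30-16:30, 17:45-18:00.
Esperanza in UTC: 12:00-13:15, 13:30-16:00 (subtract 4h to convert from UTC+4).
Diego in UTC: 10:00-17:15 (subtract 4h to convert from UTC+4).
Mateo and Diego can make the full 10:30-11:45 slot — that's 2.

2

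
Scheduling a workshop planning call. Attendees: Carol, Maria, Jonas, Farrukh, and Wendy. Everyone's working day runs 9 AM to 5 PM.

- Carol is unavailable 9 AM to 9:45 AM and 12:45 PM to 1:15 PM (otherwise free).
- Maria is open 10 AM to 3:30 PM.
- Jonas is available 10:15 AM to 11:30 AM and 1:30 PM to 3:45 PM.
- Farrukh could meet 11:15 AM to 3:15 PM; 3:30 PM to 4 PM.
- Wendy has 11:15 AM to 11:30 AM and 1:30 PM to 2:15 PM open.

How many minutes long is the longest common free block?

Carol free: 09:45-12:45, 13:15-17:00 (invert busy blocks within the working day).
Maria free: 10:00-15:30.
Jonas free: 10:15-11:30, 13:30-15:45.
Farrukh free: 11:15-15:15, 15:30-16:00.
Wendy free: 11:15-11:30, 13:30-14:15.
Carol ∩ Maria: 10:00-12:45, 13:15-15:30.
Carol ∩ Maria ∩ Jonas: 10:15-11:30, 13:30-15:30.
Carol ∩ Maria ∩ Jonas ∩ Farrukh: 11:15-11:30, 13:30-15:15.
Carol ∩ Maria ∩ Jonas ∩ Farrukh ∩ Wendy: 11:15-11:30, 13:30-14:15.
The longest is 13:30-14:15 at 45 minutes.

45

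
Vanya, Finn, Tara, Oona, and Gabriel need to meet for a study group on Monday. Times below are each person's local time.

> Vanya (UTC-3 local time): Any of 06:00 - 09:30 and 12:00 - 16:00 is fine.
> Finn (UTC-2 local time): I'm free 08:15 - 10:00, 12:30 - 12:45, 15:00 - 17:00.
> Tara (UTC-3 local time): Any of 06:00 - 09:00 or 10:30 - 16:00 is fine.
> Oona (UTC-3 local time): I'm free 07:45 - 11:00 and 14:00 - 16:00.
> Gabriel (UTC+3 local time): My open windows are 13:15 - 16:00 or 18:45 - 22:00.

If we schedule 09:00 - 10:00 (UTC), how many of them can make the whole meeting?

2

Vanya in UTC: 09:00-12:30, 15:00-19:00 (add 3h to convert from UTC-3).
Finn in UTC: 10:15-12:00, 14:30-14:45, 17:00-19:00 (add 2h to convert from UTC-2).
Tara in UTC: 09:00-12:00, 13:30-19:00 (add 3h to convert from UTC-3).
Oona in UTC: 10:45-14:00, 17:00-19:00 (add 3h to convert from UTC-3).
Gabriel in UTC: 10:15-13:00, 15:45-19:00 (subtract 3h to convert from UTC+3).
Vanya and Tara can make the full 09:00-10:00 slot — that's 2.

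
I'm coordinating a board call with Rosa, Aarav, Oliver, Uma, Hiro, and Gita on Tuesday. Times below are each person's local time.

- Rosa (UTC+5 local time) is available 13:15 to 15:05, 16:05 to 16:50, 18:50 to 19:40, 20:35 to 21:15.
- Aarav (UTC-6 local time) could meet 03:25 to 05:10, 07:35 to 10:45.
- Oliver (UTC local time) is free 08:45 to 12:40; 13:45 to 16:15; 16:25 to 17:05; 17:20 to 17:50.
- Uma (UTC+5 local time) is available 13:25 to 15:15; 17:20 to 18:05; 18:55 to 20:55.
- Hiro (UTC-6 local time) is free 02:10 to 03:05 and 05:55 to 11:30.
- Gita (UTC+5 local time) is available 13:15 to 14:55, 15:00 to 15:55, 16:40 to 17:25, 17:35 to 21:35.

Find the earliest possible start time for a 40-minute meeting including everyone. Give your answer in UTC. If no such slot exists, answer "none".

Rosa in UTC: 08:15-10:05, 11:05-11:50, 13:50-14:40, 15:35-16:15 (subtract 5h to convert from UTC+5).
Aarav in UTC: 09:25-11:10, 13:35-16:45 (add 6h to convert from UTC-6).
Oliver in UTC: 08:45-12:40, 13:45-16:15, 16:25-17:05, 17:20-17:50.
Uma in UTC: 08:25-10:15, 12:20-13:05, 13:55-15:55 (subtract 5h to convert from UTC+5).
Hiro in UTC: 08:10-09:05, 11:55-17:30 (add 6h to convert from UTC-6).
Gita in UTC: 08:15-09:55, 10:00-10:55, 11:40-12:25, 12:35-16:35 (subtract 5h to convert from UTC+5).
Rosa ∩ Aarav: 09:25-10:05, 11:05-11:10, 13:50-14:40, 15:35-16:15.
Rosa ∩ Aarav ∩ Oliver: 09:25-10:05, 11:05-11:10, 13:50-14:40, 15:35-16:15.
Rosa ∩ Aarav ∩ Oliver ∩ Uma: 09:25-10:05, 13:55-14:40, 15:35-15:55.
Rosa ∩ Aarav ∩ Oliver ∩ Uma ∩ Hiro: 13:55-14:40, 15:35-15:55.
Rosa ∩ Aarav ∩ Oliver ∩ Uma ∩ Hiro ∩ Gita: 13:55-14:40, 15:35-15:55.
Those are the intersection windows.
The first common window of at least 40 minutes is 13:55-14:40, so the earliest start is 13:55.

13:55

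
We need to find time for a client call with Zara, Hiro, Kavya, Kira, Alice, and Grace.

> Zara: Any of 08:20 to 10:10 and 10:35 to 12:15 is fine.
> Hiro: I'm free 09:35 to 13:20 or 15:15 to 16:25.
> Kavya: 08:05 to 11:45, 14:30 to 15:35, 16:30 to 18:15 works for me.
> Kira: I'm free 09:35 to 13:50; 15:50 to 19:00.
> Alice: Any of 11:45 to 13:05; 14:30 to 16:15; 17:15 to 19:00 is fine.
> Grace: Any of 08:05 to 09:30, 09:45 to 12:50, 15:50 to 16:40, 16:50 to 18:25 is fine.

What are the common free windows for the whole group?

Zara ∩ Hiro: 09:35-10:10, 10:35-12:15.
Zara ∩ Hiro ∩ Kavya: 09:35-10:10, 10:35-11:45.
Zara ∩ Hiro ∩ Kavya ∩ Kira: 09:35-10:10, 10:35-11:45.
Zara ∩ Hiro ∩ Kavya ∩ Kira ∩ Alice: ∅.
Zara ∩ Hiro ∩ Kavya ∩ Kira ∩ Alice ∩ Grace: ∅.
There is no time when everyone is free.

none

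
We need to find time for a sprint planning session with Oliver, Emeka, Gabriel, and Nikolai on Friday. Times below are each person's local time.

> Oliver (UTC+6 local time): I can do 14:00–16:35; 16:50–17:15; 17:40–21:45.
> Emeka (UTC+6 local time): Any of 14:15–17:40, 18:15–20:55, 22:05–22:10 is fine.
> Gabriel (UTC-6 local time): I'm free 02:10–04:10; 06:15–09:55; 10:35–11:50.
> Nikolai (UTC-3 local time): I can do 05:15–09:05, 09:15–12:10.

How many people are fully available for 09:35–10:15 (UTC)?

Oliver in UTC: 08:00-10:35, 10:50-11:15, 11:40-15:45 (subtract 6h to convert from UTC+6).
Emeka in UTC: 08:15-11:40, 12:15-14:55, 16:05-16:10 (subtract 6h to convert from UTC+6).
Gabriel in UTC: 08:10-10:10, 12:15-15:55, 16:35-17:50 (add 6h to convert from UTC-6).
Nikolai in UTC: 08:15-12:05, 12:15-15:10 (add 3h to convert from UTC-3).
Oliver, Emeka, and Nikolai can make the full 09:35-10:15 slot — that's 3.

3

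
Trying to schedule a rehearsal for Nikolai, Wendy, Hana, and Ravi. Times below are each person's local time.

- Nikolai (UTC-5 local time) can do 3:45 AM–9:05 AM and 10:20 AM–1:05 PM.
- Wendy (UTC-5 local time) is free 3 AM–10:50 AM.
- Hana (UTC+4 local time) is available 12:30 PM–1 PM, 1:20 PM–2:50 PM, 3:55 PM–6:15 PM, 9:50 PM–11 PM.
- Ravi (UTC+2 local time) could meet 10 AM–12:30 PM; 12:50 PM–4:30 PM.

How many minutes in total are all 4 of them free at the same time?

215

Nikolai in UTC: 08:45-14:05, 15:20-18:05 (add 5h to convert from UTC-5).
Wendy in UTC: 08:00-15:50 (add 5h to convert from UTC-5).
Hana in UTC: 08:30-09:00, 09:20-10:50, 11:55-14:15, 17:50-19:00 (subtract 4h to convert from UTC+4).
Ravi in UTC: 08:00-10:30, 10:50-14:30 (subtract 2h to convert from UTC+2).
Nikolai ∩ Wendy: 08:45-14:05, 15:20-15:50.
Nikolai ∩ Wendy ∩ Hana: 08:45-09:00, 09:20-10:50, 11:55-14:05.
Nikolai ∩ Wendy ∩ Hana ∩ Ravi: 08:45-09:00, 09:20-10:30, 11:55-14:05.
Summing the common windows: 15 + 70 + 130 = 215 minutes.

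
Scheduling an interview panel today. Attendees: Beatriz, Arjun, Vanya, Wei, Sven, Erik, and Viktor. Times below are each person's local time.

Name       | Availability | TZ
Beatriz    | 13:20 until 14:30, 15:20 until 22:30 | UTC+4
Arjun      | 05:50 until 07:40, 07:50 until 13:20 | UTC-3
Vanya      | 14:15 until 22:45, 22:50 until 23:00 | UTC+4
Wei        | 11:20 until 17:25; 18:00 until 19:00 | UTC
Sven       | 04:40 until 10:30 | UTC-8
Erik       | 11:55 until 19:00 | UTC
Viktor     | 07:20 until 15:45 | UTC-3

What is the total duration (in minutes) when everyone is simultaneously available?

220

Beatriz in UTC: 09:20-10:30, 11:20-18:30 (subtract 4h to convert from UTC+4).
Arjun in UTC: 08:50-10:40, 10:50-16:20 (add 3h to convert from UTC-3).
Vanya in UTC: 10:15-18:45, 18:50-19:00 (subtract 4h to convert from UTC+4).
Wei in UTC: 11:20-17:25, 18:00-19:00.
Sven in UTC: 12:40-18:30 (add 8h to convert from UTC-8).
Erik in UTC: 11:55-19:00.
Viktor in UTC: 10:20-18:45 (add 3h to convert from UTC-3).
Beatriz ∩ Arjun: 09:20-10:30, 11:20-16:20.
Beatriz ∩ Arjun ∩ Vanya: 10:15-10:30, 11:20-16:20.
Beatriz ∩ Arjun ∩ Vanya ∩ Wei: 11:20-16:20.
Beatriz ∩ Arjun ∩ Vanya ∩ Wei ∩ Sven: 12:40-16:20.
Beatriz ∩ Arjun ∩ Vanya ∩ Wei ∩ Sven ∩ Erik: 12:40-16:20.
Beatriz ∩ Arjun ∩ Vanya ∩ Wei ∩ Sven ∩ Erik ∩ Viktor: 12:40-16:20.
That's a single block of 220 minutes.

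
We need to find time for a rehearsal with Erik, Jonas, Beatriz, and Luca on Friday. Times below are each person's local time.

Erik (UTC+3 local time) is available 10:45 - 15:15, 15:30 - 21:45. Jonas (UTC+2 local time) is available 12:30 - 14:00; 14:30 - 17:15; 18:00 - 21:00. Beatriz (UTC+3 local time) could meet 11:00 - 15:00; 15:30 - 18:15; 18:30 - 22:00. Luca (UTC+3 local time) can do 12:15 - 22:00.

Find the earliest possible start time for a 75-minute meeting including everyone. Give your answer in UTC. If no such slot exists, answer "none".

Erik in UTC: 07:45-12:15, 12:30-18:45 (subtract 3h to convert from UTC+3).
Jonas in UTC: 10:30-12:00, 12:30-15:15, 16:00-19:00 (subtract 2h to convert from UTC+2).
Beatriz in UTC: 08:00-12:00, 12:30-15:15, 15:30-19:00 (subtract 3h to convert from UTC+3).
Luca in UTC: 09:15-19:00 (subtract 3h to convert from UTC+3).
Erik ∩ Jonas: 10:30-12:00, 12:30-15:15, 16:00-18:45.
Erik ∩ Jonas ∩ Beatriz: 10:30-12:00, 12:30-15:15, 16:00-18:45.
Erik ∩ Jonas ∩ Beatriz ∩ Luca: 10:30-12:00, 12:30-15:15, 16:00-18:45.
So the common availability across everyone is 10:30-12:00, 12:30-15:15, 16:00-18:45.
The first common window of at least 75 minutes is 10:30-12:00, so the earliest start is 10:30.

10:30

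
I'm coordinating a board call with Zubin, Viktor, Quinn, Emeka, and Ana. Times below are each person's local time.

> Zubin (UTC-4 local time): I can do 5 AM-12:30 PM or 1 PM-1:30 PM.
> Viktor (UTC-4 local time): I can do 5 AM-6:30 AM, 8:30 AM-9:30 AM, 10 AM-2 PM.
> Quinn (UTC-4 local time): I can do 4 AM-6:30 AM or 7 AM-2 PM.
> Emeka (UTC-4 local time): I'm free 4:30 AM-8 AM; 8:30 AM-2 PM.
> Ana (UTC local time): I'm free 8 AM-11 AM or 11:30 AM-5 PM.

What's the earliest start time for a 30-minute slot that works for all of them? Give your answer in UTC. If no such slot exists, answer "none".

Zubin in UTC: 09:00-16:30, 17:00-17:30 (add 4h to convert from UTC-4).
Viktor in UTC: 09:00-10:30, 12:30-13:30, 14:00-18:00 (add 4h to convert from UTC-4).
Quinn in UTC: 08:00-10:30, 11:00-18:00 (add 4h to convert from UTC-4).
Emeka in UTC: 08:30-12:00, 12:30-18:00 (add 4h to convert from UTC-4).
Ana in UTC: 08:00-11:00, 11:30-17:00.
Zubin ∩ Viktor: 09:00-10:30, 12:30-13:30, 14:00-16:30, 17:00-17:30.
Zubin ∩ Viktor ∩ Quinn: 09:00-10:30, 12:30-13:30, 14:00-16:30, 17:00-17:30.
Zubin ∩ Viktor ∩ Quinn ∩ Emeka: 09:00-10:30, 12:30-13:30, 14:00-16:30, 17:00-17:30.
Zubin ∩ Viktor ∩ Quinn ∩ Emeka ∩ Ana: 09:00-10:30, 12:30-13:30, 14:00-16:30.
So the common availability across everyone is 09:00-10:30, 12:30-13:30, 14:00-16:30.
The first common window of at least 30 minutes is 09:00-10:30, so the earliest start is 09:00.

09:00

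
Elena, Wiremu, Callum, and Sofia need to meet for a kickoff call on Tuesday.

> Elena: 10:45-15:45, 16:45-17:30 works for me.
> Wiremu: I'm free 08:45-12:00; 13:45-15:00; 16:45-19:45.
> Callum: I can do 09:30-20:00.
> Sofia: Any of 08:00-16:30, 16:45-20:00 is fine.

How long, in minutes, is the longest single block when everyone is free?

75

Elena ∩ Wiremu: 10:45-12:00, 13:45-15:00, 16:45-17:30.
Elena ∩ Wiremu ∩ Callum: 10:45-12:00, 13:45-15:00, 16:45-17:30.
Elena ∩ Wiremu ∩ Callum ∩ Sofia: 10:45-12:00, 13:45-15:00, 16:45-17:30.
The longest is 10:45-12:00 at 75 minutes.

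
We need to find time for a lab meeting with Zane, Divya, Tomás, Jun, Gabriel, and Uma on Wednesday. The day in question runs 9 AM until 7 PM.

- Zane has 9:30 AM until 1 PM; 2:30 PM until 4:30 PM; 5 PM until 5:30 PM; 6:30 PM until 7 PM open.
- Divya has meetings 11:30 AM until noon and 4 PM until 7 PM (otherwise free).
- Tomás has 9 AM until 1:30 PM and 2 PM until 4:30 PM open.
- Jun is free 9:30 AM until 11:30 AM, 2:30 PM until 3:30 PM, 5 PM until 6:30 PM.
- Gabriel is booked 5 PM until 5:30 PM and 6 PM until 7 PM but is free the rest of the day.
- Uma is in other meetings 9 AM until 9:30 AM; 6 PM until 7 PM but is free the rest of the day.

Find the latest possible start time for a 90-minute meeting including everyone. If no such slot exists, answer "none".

Zane free: 09:30-13:00, 14:30-16:30, 17:00-17:30, 18:30-19:00.
Divya free: 09:00-11:30, 12:00-16:00 (invert busy blocks within the working day).
Tomás free: 09:00-13:30, 14:00-16:30.
Jun free: 09:30-11:30, 14:30-15:30, 17:00-18:30.
Gabriel free: 09:00-17:00, 17:30-18:00 (invert busy blocks within the working day).
Uma free: 09:30-18:00 (invert busy blocks within the working day).
Zane ∩ Divya: 09:30-11:30, 12:00-13:00, 14:30-16:00.
Zane ∩ Divya ∩ Tomás: 09:30-11:30, 12:00-13:00, 14:30-16:00.
Zane ∩ Divya ∩ Tomás ∩ Jun: 09:30-11:30, 14:30-15:30.
Zane ∩ Divya ∩ Tomás ∩ Jun ∩ Gabriel: 09:30-11:30, 14:30-15:30.
Zane ∩ Divya ∩ Tomás ∩ Jun ∩ Gabriel ∩ Uma: 09:30-11:30, 14:30-15:30.
The last common window of at least 90 minutes is 09:30-11:30; a 90-minute meeting can start as late as 10:00 and still end by 11:30.

10:00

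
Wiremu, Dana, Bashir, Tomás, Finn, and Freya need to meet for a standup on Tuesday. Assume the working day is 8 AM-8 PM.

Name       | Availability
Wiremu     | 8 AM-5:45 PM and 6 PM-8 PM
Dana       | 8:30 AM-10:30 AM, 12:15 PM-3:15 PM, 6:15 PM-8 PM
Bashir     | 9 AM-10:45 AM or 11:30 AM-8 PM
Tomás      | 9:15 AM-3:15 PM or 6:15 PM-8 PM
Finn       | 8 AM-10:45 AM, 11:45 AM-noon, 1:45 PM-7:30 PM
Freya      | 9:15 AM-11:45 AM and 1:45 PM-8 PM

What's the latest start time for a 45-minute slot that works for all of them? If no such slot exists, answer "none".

18:45

Wiremu ∩ Dana: 08:30-10:30, 12:15-15:15, 18:15-20:00.
Wiremu ∩ Dana ∩ Bashir: 09:00-10:30, 12:15-15:15, 18:15-20:00.
Wiremu ∩ Dana ∩ Bashir ∩ Tomás: 09:15-10:30, 12:15-15:15, 18:15-20:00.
Wiremu ∩ Dana ∩ Bashir ∩ Tomás ∩ Finn: 09:15-10:30, 13:45-15:15, 18:15-19:30.
Wiremu ∩ Dana ∩ Bashir ∩ Tomás ∩ Finn ∩ Freya: 09:15-10:30, 13:45-15:15, 18:15-19:30.
The last common window of at least 45 minutes is 18:15-19:30; a 45-minute meeting can start as late as 18:45 and still end by 19:30.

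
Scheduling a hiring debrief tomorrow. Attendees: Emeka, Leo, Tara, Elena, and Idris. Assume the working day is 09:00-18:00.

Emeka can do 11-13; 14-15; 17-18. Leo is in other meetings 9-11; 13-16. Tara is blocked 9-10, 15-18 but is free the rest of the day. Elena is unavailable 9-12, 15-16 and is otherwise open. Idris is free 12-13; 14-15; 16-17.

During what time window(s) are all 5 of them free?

Emeka free: 11:00-13:00, 14:00-15:00, 17:00-18:00.
Leo free: 11:00-13:00, 16:00-18:00 (invert busy blocks within the working day).
Tara free: 10:00-15:00 (invert busy blocks within the working day).
Elena free: 12:00-15:00, 16:00-18:00 (invert busy blocks within the working day).
Idris free: 12:00-13:00, 14:00-15:00, 16:00-17:00.
Emeka ∩ Leo: 11:00-13:00, 17:00-18:00.
Emeka ∩ Leo ∩ Tara: 11:00-13:00.
Emeka ∩ Leo ∩ Tara ∩ Elena: 12:00-13:00.
Emeka ∩ Leo ∩ Tara ∩ Elena ∩ Idris: 12:00-13:00.
So the common availability across everyone is 12:00-13:00.

12:00-13:00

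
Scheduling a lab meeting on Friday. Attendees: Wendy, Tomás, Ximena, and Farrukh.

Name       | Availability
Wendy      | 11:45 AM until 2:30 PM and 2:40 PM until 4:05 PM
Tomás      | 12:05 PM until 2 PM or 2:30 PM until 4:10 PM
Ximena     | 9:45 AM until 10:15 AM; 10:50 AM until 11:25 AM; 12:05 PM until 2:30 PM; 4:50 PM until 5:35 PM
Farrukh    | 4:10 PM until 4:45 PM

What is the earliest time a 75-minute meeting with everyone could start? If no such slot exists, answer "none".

Wendy ∩ Tomás: 12:05-14:00, 14:40-16:05.
Wendy ∩ Tomás ∩ Ximena: 12:05-14:00.
Wendy ∩ Tomás ∩ Ximena ∩ Farrukh: ∅.
There is no time when everyone is free.
No common window is at least 75 minutes long.

none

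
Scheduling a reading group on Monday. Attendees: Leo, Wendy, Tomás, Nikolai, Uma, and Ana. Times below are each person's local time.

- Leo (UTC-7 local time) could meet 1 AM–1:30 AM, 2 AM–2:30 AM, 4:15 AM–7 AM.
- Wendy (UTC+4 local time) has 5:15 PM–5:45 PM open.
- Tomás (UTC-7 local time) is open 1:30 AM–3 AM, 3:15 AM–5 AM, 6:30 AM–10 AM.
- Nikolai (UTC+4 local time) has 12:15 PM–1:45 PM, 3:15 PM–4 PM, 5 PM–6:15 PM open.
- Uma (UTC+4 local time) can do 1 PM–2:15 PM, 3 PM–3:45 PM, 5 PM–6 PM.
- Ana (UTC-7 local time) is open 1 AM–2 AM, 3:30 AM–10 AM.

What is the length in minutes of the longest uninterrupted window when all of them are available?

Leo in UTC: 08:00-08:30, 09:00-09:30, 11:15-14:00 (add 7h to convert from UTC-7).
Wendy in UTC: 13:15-13:45 (subtract 4h to convert from UTC+4).
Tomás in UTC: 08:30-10:00, 10:15-12:00, 13:30-17:00 (add 7h to convert from UTC-7).
Nikolai in UTC: 08:15-09:45, 11:15-12:00, 13:00-14:15 (subtract 4h to convert from UTC+4).
Uma in UTC: 09:00-10:15, 11:00-11:45, 13:00-14:00 (subtract 4h to convert from UTC+4).
Ana in UTC: 08:00-09:00, 10:30-17:00 (add 7h to convert from UTC-7).
Leo ∩ Wendy: 13:15-13:45.
Leo ∩ Wendy ∩ Tomás: 13:30-13:45.
Leo ∩ Wendy ∩ Tomás ∩ Nikolai: 13:30-13:45.
Leo ∩ Wendy ∩ Tomás ∩ Nikolai ∩ Uma: 13:30-13:45.
Leo ∩ Wendy ∩ Tomás ∩ Nikolai ∩ Uma ∩ Ana: 13:30-13:45.
The longest is 13:30-13:45 at 15 minutes.

15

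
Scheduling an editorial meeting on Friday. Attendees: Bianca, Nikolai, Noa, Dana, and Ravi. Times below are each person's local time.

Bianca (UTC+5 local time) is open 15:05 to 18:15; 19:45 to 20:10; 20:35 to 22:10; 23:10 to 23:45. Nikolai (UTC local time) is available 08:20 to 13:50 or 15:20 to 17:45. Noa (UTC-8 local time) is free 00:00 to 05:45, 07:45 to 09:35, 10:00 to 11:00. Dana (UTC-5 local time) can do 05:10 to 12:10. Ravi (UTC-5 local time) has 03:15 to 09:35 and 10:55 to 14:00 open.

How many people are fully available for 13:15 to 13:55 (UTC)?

Bianca in UTC: 10:05-13:15, 14:45-15:10, 15:35-17:10, 18:10-18:45 (subtract 5h to convert from UTC+5).
Nikolai in UTC: 08:20-13:50, 15:20-17:45.
Noa in UTC: 08:00-13:45, 15:45-17:35, 18:00-19:00 (add 8h to convert from UTC-8).
Dana in UTC: 10:10-17:10 (add 5h to convert from UTC-5).
Ravi in UTC: 08:15-14:35, 15:55-19:00 (add 5h to convert from UTC-5).
Dana and Ravi can make the full 13:15-13:55 slot — that's 2.

2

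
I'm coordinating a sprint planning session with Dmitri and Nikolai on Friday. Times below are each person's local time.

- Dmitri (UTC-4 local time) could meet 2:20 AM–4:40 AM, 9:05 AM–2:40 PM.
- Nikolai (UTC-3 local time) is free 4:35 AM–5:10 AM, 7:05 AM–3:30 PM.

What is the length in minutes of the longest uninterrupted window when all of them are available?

Dmitri in UTC: 06:20-08:40, 13:05-18:40 (add 4h to convert from UTC-4).
Nikolai in UTC: 07:35-08:10, 10:05-18:30 (add 3h to convert from UTC-3).
Dmitri ∩ Nikolai: 07:35-08:10, 13:05-18:30.
The longest is 13:05-18:30 at 325 minutes.

325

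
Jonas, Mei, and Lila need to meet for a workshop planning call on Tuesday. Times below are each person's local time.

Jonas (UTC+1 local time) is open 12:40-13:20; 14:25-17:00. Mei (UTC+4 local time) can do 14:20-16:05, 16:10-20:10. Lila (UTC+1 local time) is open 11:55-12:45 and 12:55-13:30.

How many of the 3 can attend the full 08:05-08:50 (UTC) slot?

Jonas in UTC: 11:40-12:20, 13:25-16:00 (subtract 1h to convert from UTC+1).
Mei in UTC: 10:20-12:05, 12:10-16:10 (subtract 4h to convert from UTC+4).
Lila in UTC: 10:55-11:45, 11:55-12:30 (subtract 1h to convert from UTC+1).
nobody can make the full 08:05-08:50 slot — that's 0.

0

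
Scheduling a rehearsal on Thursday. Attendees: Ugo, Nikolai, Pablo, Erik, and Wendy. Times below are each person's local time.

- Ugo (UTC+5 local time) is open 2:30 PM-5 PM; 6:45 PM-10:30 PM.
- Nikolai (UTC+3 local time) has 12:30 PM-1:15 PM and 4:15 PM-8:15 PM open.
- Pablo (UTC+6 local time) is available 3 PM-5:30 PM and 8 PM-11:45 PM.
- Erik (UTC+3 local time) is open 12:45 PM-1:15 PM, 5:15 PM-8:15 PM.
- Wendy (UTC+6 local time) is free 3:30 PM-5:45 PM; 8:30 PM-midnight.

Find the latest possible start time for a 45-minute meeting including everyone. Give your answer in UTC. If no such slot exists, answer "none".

Ugo in UTC: 09:30-12:00, 13:45-17:30 (subtract 5h to convert from UTC+5).
Nikolai in UTC: 09:30-10:15, 13:15-17:15 (subtract 3h to convert from UTC+3).
Pablo in UTC: 09:00-11:30, 14:00-17:45 (subtract 6h to convert from UTC+6).
Erik in UTC: 09:45-10:15, 14:15-17:15 (subtract 3h to convert from UTC+3).
Wendy in UTC: 09:30-11:45, 14:30-18:00 (subtract 6h to convert from UTC+6).
Ugo ∩ Nikolai: 09:30-10:15, 13:45-17:15.
Ugo ∩ Nikolai ∩ Pablo: 09:30-10:15, 14:00-17:15.
Ugo ∩ Nikolai ∩ Pablo ∩ Erik: 09:45-10:15, 14:15-17:15.
Ugo ∩ Nikolai ∩ Pablo ∩ Erik ∩ Wendy: 09:45-10:15, 14:30-17:15.
The last common window of at least 45 minutes is 14:30-17:15; a 45-minute meeting can start as late as 16:30 and still end by 17:15.

16:30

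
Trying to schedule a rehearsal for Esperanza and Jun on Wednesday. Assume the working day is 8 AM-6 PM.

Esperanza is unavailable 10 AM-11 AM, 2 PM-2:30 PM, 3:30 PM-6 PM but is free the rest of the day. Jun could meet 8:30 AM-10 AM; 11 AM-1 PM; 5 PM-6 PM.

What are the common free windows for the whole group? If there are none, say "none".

08:30-10:00, 11:00-13:00

Esperanza free: 08:00-10:00, 11:00-14:00, 14:30-15:30 (invert busy blocks within the working day).
Jun free: 08:30-10:00, 11:00-13:00, 17:00-18:00.
Esperanza ∩ Jun: 08:30-10:00, 11:00-13:00.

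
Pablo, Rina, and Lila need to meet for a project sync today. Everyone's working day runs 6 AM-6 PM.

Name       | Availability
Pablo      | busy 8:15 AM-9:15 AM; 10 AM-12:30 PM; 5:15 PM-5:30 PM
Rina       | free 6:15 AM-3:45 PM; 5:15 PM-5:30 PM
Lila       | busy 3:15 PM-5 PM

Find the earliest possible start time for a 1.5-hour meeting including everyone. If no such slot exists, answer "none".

06:15

Pablo free: 06:00-08:15, 09:15-10:00, 12:30-17:15, 17:30-18:00 (invert busy blocks within the working day).
Rina free: 06:15-15:45, 17:15-17:30.
Lila free: 06:00-15:15, 17:00-18:00 (invert busy blocks within the working day).
Pablo ∩ Rina: 06:15-08:15, 09:15-10:00, 12:30-15:45.
Pablo ∩ Rina ∩ Lila: 06:15-08:15, 09:15-10:00, 12:30-15:15.
The first common window of at least 90 minutes is 06:15-08:15, so the earliest start is 06:15.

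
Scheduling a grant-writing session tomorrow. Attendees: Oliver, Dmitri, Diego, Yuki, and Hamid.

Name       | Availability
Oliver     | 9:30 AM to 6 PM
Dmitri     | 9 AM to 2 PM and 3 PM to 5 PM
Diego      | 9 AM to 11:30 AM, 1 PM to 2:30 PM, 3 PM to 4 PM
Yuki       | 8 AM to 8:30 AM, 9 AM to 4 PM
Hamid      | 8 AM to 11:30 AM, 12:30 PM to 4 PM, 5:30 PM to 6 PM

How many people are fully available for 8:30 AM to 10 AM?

1

Hamid can make the full 08:30-10:00 slot — that's 1.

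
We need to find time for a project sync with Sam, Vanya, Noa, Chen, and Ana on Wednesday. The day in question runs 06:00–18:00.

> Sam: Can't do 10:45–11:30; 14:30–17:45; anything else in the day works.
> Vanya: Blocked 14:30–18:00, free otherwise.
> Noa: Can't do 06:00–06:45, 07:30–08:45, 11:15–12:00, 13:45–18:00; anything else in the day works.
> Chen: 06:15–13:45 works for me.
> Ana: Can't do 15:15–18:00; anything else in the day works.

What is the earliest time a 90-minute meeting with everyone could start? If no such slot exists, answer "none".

08:45

Sam free: 06:00-10:45, 11:30-14:30, 17:45-18:00 (invert busy blocks within the working day).
Vanya free: 06:00-14:30 (invert busy blocks within the working day).
Noa free: 06:45-07:30, 08:45-11:15, 12:00-13:45 (invert busy blocks within the working day).
Chen free: 06:15-13:45.
Ana free: 06:00-15:15 (invert busy blocks within the working day).
Sam ∩ Vanya: 06:00-10:45, 11:30-14:30.
Sam ∩ Vanya ∩ Noa: 06:45-07:30, 08:45-10:45, 12:00-13:45.
Sam ∩ Vanya ∩ Noa ∩ Chen: 06:45-07:30, 08:45-10:45, 12:00-13:45.
Sam ∩ Vanya ∩ Noa ∩ Chen ∩ Ana: 06:45-07:30, 08:45-10:45, 12:00-13:45.
The first common window of at least 90 minutes is 08:45-10:45, so the earliest start is 08:45.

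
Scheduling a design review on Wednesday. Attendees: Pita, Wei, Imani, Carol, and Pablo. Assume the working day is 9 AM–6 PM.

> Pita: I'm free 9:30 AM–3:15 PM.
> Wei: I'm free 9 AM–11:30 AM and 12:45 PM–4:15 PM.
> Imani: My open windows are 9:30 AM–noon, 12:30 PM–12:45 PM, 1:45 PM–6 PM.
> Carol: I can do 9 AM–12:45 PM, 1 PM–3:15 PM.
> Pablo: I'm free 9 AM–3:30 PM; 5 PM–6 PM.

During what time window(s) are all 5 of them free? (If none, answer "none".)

09:30-11:30, 13:45-15:15

Pita ∩ Wei: 09:30-11:30, 12:45-15:15.
Pita ∩ Wei ∩ Imani: 09:30-11:30, 13:45-15:15.
Pita ∩ Wei ∩ Imani ∩ Carol: 09:30-11:30, 13:45-15:15.
Pita ∩ Wei ∩ Imani ∩ Carol ∩ Pablo: 09:30-11:30, 13:45-15:15.
So the common availability across everyone is 09:30-11:30, 13:45-15:15.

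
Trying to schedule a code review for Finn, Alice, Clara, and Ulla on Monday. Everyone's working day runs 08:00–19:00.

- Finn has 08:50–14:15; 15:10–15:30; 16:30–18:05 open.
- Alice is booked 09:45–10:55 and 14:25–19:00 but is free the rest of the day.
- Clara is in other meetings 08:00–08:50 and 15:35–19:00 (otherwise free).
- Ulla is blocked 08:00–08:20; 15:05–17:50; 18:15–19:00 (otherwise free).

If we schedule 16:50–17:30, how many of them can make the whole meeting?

Finn free: 08:50-14:15, 15:10-15:30, 16:30-18:05.
Alice free: 08:00-09:45, 10:55-14:25 (invert busy blocks within the working day).
Clara free: 08:50-15:35 (invert busy blocks within the working day).
Ulla free: 08:20-15:05, 17:50-18:15 (invert busy blocks within the working day).
Finn can make the full 16:50-17:30 slot — that's 1.

1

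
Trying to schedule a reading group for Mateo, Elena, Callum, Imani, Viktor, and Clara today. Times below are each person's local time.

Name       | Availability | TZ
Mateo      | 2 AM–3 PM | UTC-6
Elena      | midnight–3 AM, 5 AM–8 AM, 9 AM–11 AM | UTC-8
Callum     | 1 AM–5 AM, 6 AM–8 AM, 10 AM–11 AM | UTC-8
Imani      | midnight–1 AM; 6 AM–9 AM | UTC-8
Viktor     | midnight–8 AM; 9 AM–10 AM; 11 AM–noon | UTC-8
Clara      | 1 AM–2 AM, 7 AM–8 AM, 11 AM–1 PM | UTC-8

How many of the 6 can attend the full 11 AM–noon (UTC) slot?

3

Mateo in UTC: 08:00-21:00 (add 6h to convert from UTC-6).
Elena in UTC: 08:00-11:00, 13:00-16:00, 17:00-19:00 (add 8h to convert from UTC-8).
Callum in UTC: 09:00-13:00, 14:00-16:00, 18:00-19:00 (add 8h to convert from UTC-8).
Imani in UTC: 08:00-09:00, 14:00-17:00 (add 8h to convert from UTC-8).
Viktor in UTC: 08:00-16:00, 17:00-18:00, 19:00-20:00 (add 8h to convert from UTC-8).
Clara in UTC: 09:00-10:00, 15:00-16:00, 19:00-21:00 (add 8h to convert from UTC-8).
Mateo, Callum, and Viktor can make the full 11:00-12:00 slot — that's 3.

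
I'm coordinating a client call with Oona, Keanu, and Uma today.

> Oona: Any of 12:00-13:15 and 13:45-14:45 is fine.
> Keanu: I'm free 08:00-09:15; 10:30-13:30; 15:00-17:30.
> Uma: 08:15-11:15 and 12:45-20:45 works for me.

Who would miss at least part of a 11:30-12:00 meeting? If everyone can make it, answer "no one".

Oona: not fully free for 11:30-12:00. Keanu: free for 11:30-12:00. Uma: not fully free for 11:30-12:00.

Oona, Uma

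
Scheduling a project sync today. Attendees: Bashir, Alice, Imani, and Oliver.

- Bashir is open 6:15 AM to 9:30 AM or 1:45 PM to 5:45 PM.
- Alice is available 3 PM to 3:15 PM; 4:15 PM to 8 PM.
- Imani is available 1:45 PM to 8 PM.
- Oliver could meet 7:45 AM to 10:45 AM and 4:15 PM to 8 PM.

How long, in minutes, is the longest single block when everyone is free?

90

Bashir ∩ Alice: 15:00-15:15, 16:15-17:45.
Bashir ∩ Alice ∩ Imani: 15:00-15:15, 16:15-17:45.
Bashir ∩ Alice ∩ Imani ∩ Oliver: 16:15-17:45.
The longest is 16:15-17:45 at 90 minutes.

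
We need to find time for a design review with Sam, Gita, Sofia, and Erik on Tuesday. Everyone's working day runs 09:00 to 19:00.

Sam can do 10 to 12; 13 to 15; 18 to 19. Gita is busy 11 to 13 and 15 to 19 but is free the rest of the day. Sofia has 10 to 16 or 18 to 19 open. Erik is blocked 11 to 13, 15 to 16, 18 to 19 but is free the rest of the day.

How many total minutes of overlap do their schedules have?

Sam free: 10:00-12:00, 13:00-15:00, 18:00-19:00.
Gita free: 09:00-11:00, 13:00-15:00 (invert busy blocks within the working day).
Sofia free: 10:00-16:00, 18:00-19:00.
Erik free: 09:00-11:00, 13:00-15:00, 16:00-18:00 (invert busy blocks within the working day).
Sam ∩ Gita: 10:00-11:00, 13:00-15:00.
Sam ∩ Gita ∩ Sofia: 10:00-11:00, 13:00-15:00.
Sam ∩ Gita ∩ Sofia ∩ Erik: 10:00-11:00, 13:00-15:00.
Those are the intersection windows.
Summing the common windows: 60 + 120 = 180 minutes.

180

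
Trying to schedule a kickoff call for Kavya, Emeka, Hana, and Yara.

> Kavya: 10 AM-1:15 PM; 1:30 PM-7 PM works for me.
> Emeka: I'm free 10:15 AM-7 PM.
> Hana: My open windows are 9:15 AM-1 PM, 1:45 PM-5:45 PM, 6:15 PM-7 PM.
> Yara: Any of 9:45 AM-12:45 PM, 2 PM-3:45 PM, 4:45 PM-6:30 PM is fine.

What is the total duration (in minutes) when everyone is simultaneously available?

330

Kavya ∩ Emeka: 10:15-13:15, 13:30-19:00.
Kavya ∩ Emeka ∩ Hana: 10:15-13:00, 13:45-17:45, 18:15-19:00.
Kavya ∩ Emeka ∩ Hana ∩ Yara: 10:15-12:45, 14:00-15:45, 16:45-17:45, 18:15-18:30.
Summing the common windows: 150 + 105 + 60 + 15 = 330 minutes.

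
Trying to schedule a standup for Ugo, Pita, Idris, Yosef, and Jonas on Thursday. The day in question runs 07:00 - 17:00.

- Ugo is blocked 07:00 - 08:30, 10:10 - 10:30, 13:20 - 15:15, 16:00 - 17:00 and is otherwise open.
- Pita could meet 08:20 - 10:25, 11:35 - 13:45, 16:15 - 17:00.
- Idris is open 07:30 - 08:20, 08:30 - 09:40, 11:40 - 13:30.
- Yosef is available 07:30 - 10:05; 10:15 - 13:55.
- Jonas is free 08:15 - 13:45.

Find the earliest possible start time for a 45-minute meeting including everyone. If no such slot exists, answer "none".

Ugo free: 08:30-10:10, 10:30-13:20, 15:15-16:00 (invert busy blocks within the working day).
Pita free: 08:20-10:25, 11:35-13:45, 16:15-17:00.
Idris free: 07:30-08:20, 08:30-09:40, 11:40-13:30.
Yosef free: 07:30-10:05, 10:15-13:55.
Jonas free: 08:15-13:45.
Ugo ∩ Pita: 08:30-10:10, 11:35-13:20.
Ugo ∩ Pita ∩ Idris: 08:30-09:40, 11:40-13:20.
Ugo ∩ Pita ∩ Idris ∩ Yosef: 08:30-09:40, 11:40-13:20.
Ugo ∩ Pita ∩ Idris ∩ Yosef ∩ Jonas: 08:30-09:40, 11:40-13:20.
The first common window of at least 45 minutes is 08:30-09:40, so the earliest start is 08:30.

08:30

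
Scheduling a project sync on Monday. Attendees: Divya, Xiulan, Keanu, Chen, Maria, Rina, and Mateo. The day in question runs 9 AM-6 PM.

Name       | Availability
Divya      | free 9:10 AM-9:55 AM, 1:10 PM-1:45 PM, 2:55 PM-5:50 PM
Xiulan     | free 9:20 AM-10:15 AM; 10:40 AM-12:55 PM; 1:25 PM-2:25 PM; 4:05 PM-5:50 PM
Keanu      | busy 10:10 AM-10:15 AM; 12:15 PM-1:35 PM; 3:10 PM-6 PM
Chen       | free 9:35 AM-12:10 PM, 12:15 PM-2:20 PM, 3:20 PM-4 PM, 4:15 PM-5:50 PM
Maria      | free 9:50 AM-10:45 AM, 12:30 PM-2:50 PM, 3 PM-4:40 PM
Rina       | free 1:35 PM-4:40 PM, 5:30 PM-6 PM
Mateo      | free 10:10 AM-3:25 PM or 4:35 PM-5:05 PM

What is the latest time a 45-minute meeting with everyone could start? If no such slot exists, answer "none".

none

Divya free: 09:10-09:55, 13:10-13:45, 14:55-17:50.
Xiulan free: 09:20-10:15, 10:40-12:55, 13:25-14:25, 16:05-17:50.
Keanu free: 09:00-10:10, 10:15-12:15, 13:35-15:10 (invert busy blocks within the working day).
Chen free: 09:35-12:10, 12:15-14:20, 15:20-16:00, 16:15-17:50.
Maria free: 09:50-10:45, 12:30-14:50, 15:00-16:40.
Rina free: 13:35-16:40, 17:30-18:00.
Mateo free: 10:10-15:25, 16:35-17:05.
Divya ∩ Xiulan: 09:20-09:55, 13:25-13:45, 16:05-17:50.
Divya ∩ Xiulan ∩ Keanu: 09:20-09:55, 13:35-13:45.
Divya ∩ Xiulan ∩ Keanu ∩ Chen: 09:35-09:55, 13:35-13:45.
Divya ∩ Xiulan ∩ Keanu ∩ Chen ∩ Maria: 09:50-09:55, 13:35-13:45.
Divya ∩ Xiulan ∩ Keanu ∩ Chen ∩ Maria ∩ Rina: 13:35-13:45.
Divya ∩ Xiulan ∩ Keanu ∩ Chen ∩ Maria ∩ Rina ∩ Mateo: 13:35-13:45.
No common window is at least 45 minutes long.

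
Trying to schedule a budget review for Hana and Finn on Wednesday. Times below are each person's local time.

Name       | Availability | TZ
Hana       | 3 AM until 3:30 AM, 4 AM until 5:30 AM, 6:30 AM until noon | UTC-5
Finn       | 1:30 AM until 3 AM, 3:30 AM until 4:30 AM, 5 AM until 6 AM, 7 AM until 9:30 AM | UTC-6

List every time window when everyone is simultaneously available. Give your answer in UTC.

Hana in UTC: 08:00-08:30, 09:00-10:30, 11:30-17:00 (add 5h to convert from UTC-5).
Finn in UTC: 07:30-09:00, 09:30-10:30, 11:00-12:00, 13:00-15:30 (add 6h to convert from UTC-6).
Hana ∩ Finn: 08:00-08:30, 09:30-10:30, 11:30-12:00, 13:00-15:30.
Those are the intersection windows.

08:00-08:30, 09:30-10:30, 11:30-12:00, 13:00-15:30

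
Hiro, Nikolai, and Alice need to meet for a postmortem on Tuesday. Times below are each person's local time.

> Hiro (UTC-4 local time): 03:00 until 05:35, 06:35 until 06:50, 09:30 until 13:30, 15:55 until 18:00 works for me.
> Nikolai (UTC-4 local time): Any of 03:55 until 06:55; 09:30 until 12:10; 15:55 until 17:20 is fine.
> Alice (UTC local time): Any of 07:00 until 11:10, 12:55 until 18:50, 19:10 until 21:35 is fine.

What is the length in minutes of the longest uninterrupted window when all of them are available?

160

Hiro in UTC: 07:00-09:35, 10:35-10:50, 13:30-17:30, 19:55-22:00 (add 4h to convert from UTC-4).
Nikolai in UTC: 07:55-10:55, 13:30-16:10, 19:55-21:20 (add 4h to convert from UTC-4).
Alice in UTC: 07:00-11:10, 12:55-18:50, 19:10-21:35.
Hiro ∩ Nikolai: 07:55-09:35, 10:35-10:50, 13:30-16:10, 19:55-21:20.
Hiro ∩ Nikolai ∩ Alice: 07:55-09:35, 10:35-10:50, 13:30-16:10, 19:55-21:20.
The longest is 13:30-16:10 at 160 minutes.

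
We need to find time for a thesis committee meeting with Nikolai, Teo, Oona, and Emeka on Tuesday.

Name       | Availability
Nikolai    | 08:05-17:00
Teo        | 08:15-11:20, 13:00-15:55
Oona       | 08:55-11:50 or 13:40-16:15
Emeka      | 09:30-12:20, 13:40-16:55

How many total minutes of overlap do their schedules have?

Nikolai ∩ Teo: 08:15-11:20, 13:00-15:55.
Nikolai ∩ Teo ∩ Oona: 08:55-11:20, 13:40-15:55.
Nikolai ∩ Teo ∩ Oona ∩ Emeka: 09:30-11:20, 13:40-15:55.
Summing the common windows: 110 + 135 = 245 minutes.

245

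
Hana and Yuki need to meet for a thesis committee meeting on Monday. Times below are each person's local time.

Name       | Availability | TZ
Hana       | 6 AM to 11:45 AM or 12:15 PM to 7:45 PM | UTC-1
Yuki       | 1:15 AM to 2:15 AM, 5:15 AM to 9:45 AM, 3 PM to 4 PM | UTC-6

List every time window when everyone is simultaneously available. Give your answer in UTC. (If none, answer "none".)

07:15-08:15, 11:15-12:45, 13:15-15:45

Hana in UTC: 07:00-12:45, 13:15-20:45 (add 1h to convert from UTC-1).
Yuki in UTC: 07:15-08:15, 11:15-15:45, 21:00-22:00 (add 6h to convert from UTC-6).
Hana ∩ Yuki: 07:15-08:15, 11:15-12:45, 13:15-15:45.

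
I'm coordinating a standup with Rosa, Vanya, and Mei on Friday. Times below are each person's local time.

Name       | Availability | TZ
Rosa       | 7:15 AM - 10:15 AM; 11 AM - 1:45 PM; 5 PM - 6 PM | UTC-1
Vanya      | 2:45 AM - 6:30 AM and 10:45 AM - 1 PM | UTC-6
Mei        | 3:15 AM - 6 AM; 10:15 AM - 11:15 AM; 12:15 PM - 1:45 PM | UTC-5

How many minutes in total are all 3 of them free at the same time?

Rosa in UTC: 08:15-11:15, 12:00-14:45, 18:00-19:00 (add 1h to convert from UTC-1).
Vanya in UTC: 08:45-12:30, 16:45-19:00 (add 6h to convert from UTC-6).
Mei in UTC: 08:15-11:00, 15:15-16:15, 17:15-18:45 (add 5h to convert from UTC-5).
Rosa ∩ Vanya: 08:45-11:15, 12:00-12:30, 18:00-19:00.
Rosa ∩ Vanya ∩ Mei: 08:45-11:00, 18:00-18:45.
So the common availability across everyone is 08:45-11:00, 18:00-18:45.
Summing the common windows: 135 + 45 = 180 minutes.

180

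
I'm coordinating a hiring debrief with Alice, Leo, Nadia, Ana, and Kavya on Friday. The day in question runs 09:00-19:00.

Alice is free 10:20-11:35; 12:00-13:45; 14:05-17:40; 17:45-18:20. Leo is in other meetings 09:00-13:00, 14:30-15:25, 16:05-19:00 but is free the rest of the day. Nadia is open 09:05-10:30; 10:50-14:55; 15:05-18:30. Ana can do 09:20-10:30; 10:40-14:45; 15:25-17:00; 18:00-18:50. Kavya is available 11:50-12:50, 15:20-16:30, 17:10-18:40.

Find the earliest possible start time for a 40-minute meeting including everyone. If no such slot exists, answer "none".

15:25

Alice free: 10:20-11:35, 12:00-13:45, 14:05-17:40, 17:45-18:20.
Leo free: 13:00-14:30, 15:25-16:05 (invert busy blocks within the working day).
Nadia free: 09:05-10:30, 10:50-14:55, 15:05-18:30.
Ana free: 09:20-10:30, 10:40-14:45, 15:25-17:00, 18:00-18:50.
Kavya free: 11:50-12:50, 15:20-16:30, 17:10-18:40.
Alice ∩ Leo: 13:00-13:45, 14:05-14:30, 15:25-16:05.
Alice ∩ Leo ∩ Nadia: 13:00-13:45, 14:05-14:30, 15:25-16:05.
Alice ∩ Leo ∩ Nadia ∩ Ana: 13:00-13:45, 14:05-14:30, 15:25-16:05.
Alice ∩ Leo ∩ Nadia ∩ Ana ∩ Kavya: 15:25-16:05.
Those are the intersection windows.
The first common window of at least 40 minutes is 15:25-16:05, so the earliest start is 15:25.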